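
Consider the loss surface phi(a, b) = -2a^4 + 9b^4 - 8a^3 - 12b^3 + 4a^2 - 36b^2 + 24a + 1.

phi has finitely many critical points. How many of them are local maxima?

phi separates as a function of a plus a function of b, so ∇phi=0 decouples.
∂phi/∂a = -8(a - 1)(a + 1)(a + 3) = 0 at a ∈ {-3, -1, 1}; ∂phi/∂b = 36b(b - 2)(b + 1) = 0 at b ∈ {-1, 0, 2}.
The Hessian is diagonal: diag(phi_aa, phi_bb). Second derivatives: phi_aa(-3)=-64, phi_aa(-1)=32, phi_aa(1)=-64; phi_bb(-1)=108, phi_bb(0)=-72, phi_bb(2)=216.
Local maxima occur where both diagonal entries negative: (-3, 0), (1, 0). Count: 2.

2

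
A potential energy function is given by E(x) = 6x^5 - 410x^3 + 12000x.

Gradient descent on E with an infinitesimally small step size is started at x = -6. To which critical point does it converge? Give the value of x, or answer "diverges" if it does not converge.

E'(x) = 30(x - 5)(x - 4)(x + 4)(x + 5), so E'(-6) = 6600.
Gradient descent moves in the -E' direction, i.e. x is decreasing.
There is no critical point below x=-6, and E' keeps the same sign, so the iterate runs off to −∞.

diverges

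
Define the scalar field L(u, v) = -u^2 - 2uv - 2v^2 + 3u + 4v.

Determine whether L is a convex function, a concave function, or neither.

concave

L is quadratic, so its Hessian is the constant matrix H = [[-2, -2], [-2, -4]].
det(H) = 4, tr(H) = -6.
det(H) > 0 and tr(H) < 0, so H is negative definite everywhere: concave.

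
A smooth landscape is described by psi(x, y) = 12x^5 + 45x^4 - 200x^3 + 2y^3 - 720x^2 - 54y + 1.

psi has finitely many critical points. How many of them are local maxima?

2

psi separates as a function of x plus a function of y, so ∇psi=0 decouples.
∂psi/∂x = 60x(x - 3)(x + 2)(x + 4) = 0 at x ∈ {-4, -2, 0, 3}; ∂psi/∂y = 6(y - 3)(y + 3) = 0 at y ∈ {-3, 3}.
The Hessian is diagonal: diag(psi_xx, psi_yy). Second derivatives: psi_xx(-4)=-3360, psi_xx(-2)=1200, psi_xx(0)=-1440, psi_xx(3)=6300; psi_yy(-3)=-36, psi_yy(3)=36.
Local maxima occur where both diagonal entries negative: (-4, -3), (0, -3). Count: 2.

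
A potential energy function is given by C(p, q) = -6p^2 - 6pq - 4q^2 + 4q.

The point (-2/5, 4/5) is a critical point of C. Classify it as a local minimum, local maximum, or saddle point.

local maximum

The Hessian of C is constant: H = [[-12, -6], [-6, -8]].
det(H) = (-12)·(-8) − (-6)² = 60.
det(H) > 0 and tr(H) = -20 < 0, so H is negative definite and the point is a local maximum.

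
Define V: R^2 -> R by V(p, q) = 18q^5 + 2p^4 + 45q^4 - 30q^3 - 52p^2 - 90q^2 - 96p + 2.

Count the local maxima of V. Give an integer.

V separates as a function of p plus a function of q, so ∇V=0 decouples.
∂V/∂p = 8(p - 4)(p + 1)(p + 3) = 0 at p ∈ {-3, -1, 4}; ∂V/∂q = 90q(q - 1)(q + 1)(q + 2) = 0 at q ∈ {-2, -1, 0, 1}.
The Hessian is diagonal: diag(V_pp, V_qq). Second derivatives: V_pp(-3)=112, V_pp(-1)=-80, V_pp(4)=280; V_qq(-2)=-540, V_qq(-1)=180, V_qq(0)=-180, V_qq(1)=540.
Local maxima occur where both diagonal entries negative: (-1, -2), (-1, 0). Count: 2.

2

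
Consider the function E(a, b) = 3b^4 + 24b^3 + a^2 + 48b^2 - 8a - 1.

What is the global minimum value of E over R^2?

-17

E(a,b) separates as P(a) + Q(b) − 1, so its minimum is min P + min Q − 1.
P'(a) = 2a - 8 vanishes at a ∈ {4}; Q'(b) = 12b(b + 2)(b + 4) vanishes at b ∈ {-4, -2, 0}.
Local minima of P (where P''>0): P(4)=-16. Local minima of Q: Q(-4)=0, Q(0)=0.
So the global minimum of E is P(4) + Q(-4) − 1 = -16 + 0 − 1 = -17, attained at (4, -4).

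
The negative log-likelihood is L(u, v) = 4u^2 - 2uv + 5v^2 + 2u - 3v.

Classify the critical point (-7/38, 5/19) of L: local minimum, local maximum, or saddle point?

local minimum

The Hessian of L is constant: H = [[8, -2], [-2, 10]].
det(H) = 8·10 − (-2)² = 76.
det(H) > 0 and tr(H) = 18 > 0, so H is positive definite and the point is a local minimum.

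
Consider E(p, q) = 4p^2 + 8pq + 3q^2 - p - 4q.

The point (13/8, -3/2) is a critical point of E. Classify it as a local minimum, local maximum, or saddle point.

The Hessian of E is constant: H = [[8, 8], [8, 6]].
det(H) = 8·6 − 8² = -16.
Since det(H) < 0, H is indefinite and the critical point is a saddle point.

saddle point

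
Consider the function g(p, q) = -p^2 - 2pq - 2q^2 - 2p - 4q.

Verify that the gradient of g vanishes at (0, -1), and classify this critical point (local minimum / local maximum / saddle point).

∇g = (-2p - 2q - 2, -2p - 4q - 4); substituting (0, -1) gives ∇g = (0, 0), so (0, -1) is indeed a critical point.
The Hessian of g is constant: H = [[-2, -2], [-2, -4]].
det(H) = (-2)·(-4) − (-2)² = 4.
det(H) > 0 and tr(H) = -6 < 0, so H is negative definite and the point is a local maximum.

local maximum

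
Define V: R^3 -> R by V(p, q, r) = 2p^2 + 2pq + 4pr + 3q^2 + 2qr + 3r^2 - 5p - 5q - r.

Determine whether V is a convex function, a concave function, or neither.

convex

V is quadratic, so its Hessian is the constant matrix H = [[4, 2, 4], [2, 6, 2], [4, 2, 6]].
Leading principal minors: 4, 20, 40.
All positive ⇒ H ≻ 0 ⇒ convex.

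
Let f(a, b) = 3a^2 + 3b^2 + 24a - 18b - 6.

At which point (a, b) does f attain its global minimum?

f(a,b) separates as P(a) + Q(b) − 6, so its minimum is min P + min Q − 6.
P'(a) = 6a + 24 vanishes at a ∈ {-4}; Q'(b) = 6b - 18 vanishes at b ∈ {3}.
Local minima of P (where P''>0): P(-4)=-48. Local minima of Q: Q(3)=-27.
So the global minimum of f is P(-4) + Q(3) − 6 = -48 − 27 − 6 = -81, attained at (-4, 3).

(-4, 3)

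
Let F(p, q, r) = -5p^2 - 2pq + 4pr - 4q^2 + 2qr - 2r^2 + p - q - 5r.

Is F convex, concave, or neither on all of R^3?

F is quadratic, so its Hessian is the constant matrix H = [[-10, -2, 4], [-2, -8, 2], [4, 2, -4]].
Leading principal minors: -10, 76, -168.
Signs alternate −, +, − ⇒ H ≺ 0 ⇒ concave.

concave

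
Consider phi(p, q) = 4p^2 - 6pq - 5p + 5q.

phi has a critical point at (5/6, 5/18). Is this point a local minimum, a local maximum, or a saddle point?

The Hessian of phi is constant: H = [[8, -6], [-6, 0]].
det(H) = 8·0 − (-6)² = -36.
Since det(H) < 0, H is indefinite and the critical point is a saddle point.

saddle point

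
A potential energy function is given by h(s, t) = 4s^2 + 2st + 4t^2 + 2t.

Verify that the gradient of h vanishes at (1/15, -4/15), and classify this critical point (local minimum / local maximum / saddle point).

local minimum

∇h = (8s + 2t, 2s + 8t + 2); substituting (1/15, -4/15) gives ∇h = (0, 0), so (1/15, -4/15) is indeed a critical point.
The Hessian of h is constant: H = [[8, 2], [2, 8]].
det(H) = 8·8 − 2² = 60.
det(H) > 0 and tr(H) = 16 > 0, so H is positive definite and the point is a local minimum.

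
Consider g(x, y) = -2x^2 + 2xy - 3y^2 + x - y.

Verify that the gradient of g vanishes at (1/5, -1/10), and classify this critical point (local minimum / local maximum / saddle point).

∇g = (-4x + 2y + 1, 2x - 6y - 1); substituting (1/5, -1/10) gives ∇g = (0, 0), so (1/5, -1/10) is indeed a critical point.
The Hessian of g is constant: H = [[-4, 2], [2, -6]].
det(H) = (-4)·(-6) − 2² = 20.
det(H) > 0 and tr(H) = -10 < 0, so H is negative definite and the point is a local maximum.

local maximum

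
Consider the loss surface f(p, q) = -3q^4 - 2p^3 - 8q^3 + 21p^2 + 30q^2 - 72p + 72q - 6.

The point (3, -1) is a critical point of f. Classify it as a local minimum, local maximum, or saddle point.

The mixed partial ∂²f/∂p∂q is 0, so the Hessian at any point is diag(f_pp, f_qq) = diag(6(-2p + 7), 12(-3q^2 - 4q + 5)).
At (3, -1): H = diag(6, 72).
Both eigenvalues are positive, so H is positive definite: a local minimum.

local minimum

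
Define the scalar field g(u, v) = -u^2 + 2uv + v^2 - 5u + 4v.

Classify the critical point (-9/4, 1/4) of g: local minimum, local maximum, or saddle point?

saddle point

The Hessian of g is constant: H = [[-2, 2], [2, 2]].
det(H) = (-2)·2 − 2² = -8.
Since det(H) < 0, H is indefinite and the critical point is a saddle point.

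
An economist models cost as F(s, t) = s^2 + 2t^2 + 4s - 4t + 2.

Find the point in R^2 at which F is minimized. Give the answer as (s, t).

F(s,t) separates as P(s) + Q(t) + 2, so its minimum is min P + min Q + 2.
P'(s) = 2s + 4 vanishes at s ∈ {-2}; Q'(t) = 4(t - 1) vanishes at t ∈ {1}.
Local minima of P (where P''>0): P(-2)=-4. Local minima of Q: Q(1)=-2.
So the global minimum of F is P(-2) + Q(1) + 2 = -4 − 2 + 2 = -4, attained at (-2, 1).

(-2, 1)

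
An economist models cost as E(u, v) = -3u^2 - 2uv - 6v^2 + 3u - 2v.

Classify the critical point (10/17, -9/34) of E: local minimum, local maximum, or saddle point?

local maximum

The Hessian of E is constant: H = [[-6, -2], [-2, -12]].
det(H) = (-6)·(-12) − (-2)² = 68.
det(H) > 0 and tr(H) = -18 < 0, so H is negative definite and the point is a local maximum.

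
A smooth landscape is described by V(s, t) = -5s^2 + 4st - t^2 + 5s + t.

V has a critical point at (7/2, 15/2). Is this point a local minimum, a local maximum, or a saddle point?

local maximum

The Hessian of V is constant: H = [[-10, 4], [4, -2]].
det(H) = (-10)·(-2) − 4² = 4.
det(H) > 0 and tr(H) = -12 < 0, so H is negative definite and the point is a local maximum.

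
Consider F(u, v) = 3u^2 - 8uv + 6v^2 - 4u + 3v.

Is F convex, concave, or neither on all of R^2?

convex

F is quadratic, so its Hessian is the constant matrix H = [[6, -8], [-8, 12]].
det(H) = 8, tr(H) = 18.
det(H) > 0 and tr(H) > 0, so H is positive definite everywhere: convex.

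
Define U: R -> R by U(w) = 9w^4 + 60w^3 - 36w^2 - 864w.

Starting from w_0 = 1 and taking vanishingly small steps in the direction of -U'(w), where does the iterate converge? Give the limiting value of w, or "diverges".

2

U'(w) = 36(w - 2)(w + 3)(w + 4), so U'(1) = -720.
Gradient descent moves in the -U' direction, i.e. w is increasing.
The nearest critical point in that direction is w = 2, where U'' = 1080 > 0 (a local minimum). The iterate converges there.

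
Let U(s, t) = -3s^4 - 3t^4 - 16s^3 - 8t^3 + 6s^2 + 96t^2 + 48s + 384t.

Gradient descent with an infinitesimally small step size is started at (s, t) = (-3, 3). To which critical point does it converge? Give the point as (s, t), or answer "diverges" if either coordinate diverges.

U is separable, so gradient descent decouples: s follows -∂U/∂s, t follows -∂U/∂t.
∂U/∂s = -12(s - 1)(s + 1)(s + 4); at s=-3 this is -96, so s increases.
∂U/∂t = -12(t - 4)(t + 2)(t + 4); at t=3 this is 420, so t decreases.
s converges to its nearest critical value -1 (a local min of the s-part); t converges to -2. The iterate converges to (-1, -2).

(-1, -2)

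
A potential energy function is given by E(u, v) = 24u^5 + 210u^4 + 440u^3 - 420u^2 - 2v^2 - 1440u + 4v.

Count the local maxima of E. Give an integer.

2

E separates as a function of u plus a function of v, so ∇E=0 decouples.
∂E/∂u = 120(u - 1)(u + 1)(u + 3)(u + 4) = 0 at u ∈ {-4, -3, -1, 1}; ∂E/∂v = -4(v - 1) = 0 at v ∈ {1}.
The Hessian is diagonal: diag(E_uu, E_vv). Second derivatives: E_uu(-4)=-1800, E_uu(-3)=960, E_uu(-1)=-1440, E_uu(1)=4800; E_vv(1)=-4.
Local maxima occur where both diagonal entries negative: (-4, 1), (-1, 1). Count: 2.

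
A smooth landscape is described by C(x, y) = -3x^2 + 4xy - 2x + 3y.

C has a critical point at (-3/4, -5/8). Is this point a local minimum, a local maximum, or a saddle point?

The Hessian of C is constant: H = [[-6, 4], [4, 0]].
det(H) = (-6)·0 − 4² = -16.
Since det(H) < 0, H is indefinite and the critical point is a saddle point.

saddle point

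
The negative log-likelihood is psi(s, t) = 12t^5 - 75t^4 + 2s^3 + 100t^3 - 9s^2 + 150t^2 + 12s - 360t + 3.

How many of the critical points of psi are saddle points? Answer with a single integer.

4

psi separates as a function of s plus a function of t, so ∇psi=0 decouples.
∂psi/∂s = 6(s - 2)(s - 1) = 0 at s ∈ {1, 2}; ∂psi/∂t = 60(t - 3)(t - 2)(t - 1)(t + 1) = 0 at t ∈ {-1, 1, 2, 3}.
The Hessian is diagonal: diag(psi_ss, psi_tt). Second derivatives: psi_ss(1)=-6, psi_ss(2)=6; psi_tt(-1)=-1440, psi_tt(1)=240, psi_tt(2)=-180, psi_tt(3)=480.
Saddle points occur where the two diagonal entries have opposite signs: (1, 1), (1, 3), (2, -1), (2, 2). Count: 4.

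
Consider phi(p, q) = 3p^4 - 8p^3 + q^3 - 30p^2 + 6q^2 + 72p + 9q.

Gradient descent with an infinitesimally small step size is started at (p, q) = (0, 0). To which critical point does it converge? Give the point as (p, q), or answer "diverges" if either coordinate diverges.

(-2, -1)

phi is separable, so gradient descent decouples: p follows -∂phi/∂p, q follows -∂phi/∂q.
∂phi/∂p = 12(p - 3)(p - 1)(p + 2); at p=0 this is 72, so p decreases.
∂phi/∂q = 3(q + 1)(q + 3); at q=0 this is 9, so q decreases.
p converges to its nearest critical value -2 (a local min of the p-part); q converges to -1. The iterate converges to (-2, -1).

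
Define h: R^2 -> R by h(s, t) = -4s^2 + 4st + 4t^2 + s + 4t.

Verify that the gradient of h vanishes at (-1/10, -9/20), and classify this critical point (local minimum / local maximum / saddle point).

saddle point

∇h = (-8s + 4t + 1, 4s + 8t + 4); substituting (-1/10, -9/20) gives ∇h = (0, 0), so (-1/10, -9/20) is indeed a critical point.
The Hessian of h is constant: H = [[-8, 4], [4, 8]].
det(H) = (-8)·8 − 4² = -80.
Since det(H) < 0, H is indefinite and the critical point is a saddle point.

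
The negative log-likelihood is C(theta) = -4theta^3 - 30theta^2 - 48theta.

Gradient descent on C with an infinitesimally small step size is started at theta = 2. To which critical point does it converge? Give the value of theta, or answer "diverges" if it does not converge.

diverges

C'(theta) = -12(theta + 1)(theta + 4), so C'(2) = -216.
Gradient descent moves in the -C' direction, i.e. theta is increasing.
There is no critical point above theta=2, and C' keeps the same sign, so the iterate runs off to +∞.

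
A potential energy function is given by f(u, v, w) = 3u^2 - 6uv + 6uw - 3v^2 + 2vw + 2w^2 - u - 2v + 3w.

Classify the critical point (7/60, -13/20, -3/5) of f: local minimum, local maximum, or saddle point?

The Hessian is constant: H = [[6, -6, 6], [-6, -6, 2], [6, 2, 4]].
Leading principal minors: Δ₁ = 6, Δ₂ = -72, Δ₃ = -240.
The minors fit neither the all-positive nor the alternating-sign pattern, so H is indefinite: a saddle point.

saddle point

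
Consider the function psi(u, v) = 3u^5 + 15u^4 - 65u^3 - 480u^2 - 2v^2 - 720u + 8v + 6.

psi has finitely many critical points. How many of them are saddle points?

2

psi separates as a function of u plus a function of v, so ∇psi=0 decouples.
∂psi/∂u = 15(u - 4)(u + 1)(u + 3)(u + 4) = 0 at u ∈ {-4, -3, -1, 4}; ∂psi/∂v = -4(v - 2) = 0 at v ∈ {2}.
The Hessian is diagonal: diag(psi_uu, psi_vv). Second derivatives: psi_uu(-4)=-360, psi_uu(-3)=210, psi_uu(-1)=-450, psi_uu(4)=4200; psi_vv(2)=-4.
Saddle points occur where the two diagonal entries have opposite signs: (-3, 2), (4, 2). Count: 2.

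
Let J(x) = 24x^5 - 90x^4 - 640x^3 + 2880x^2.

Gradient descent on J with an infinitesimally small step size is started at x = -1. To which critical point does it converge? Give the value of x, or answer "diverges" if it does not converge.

0

J'(x) = 120x(x - 4)(x - 3)(x + 4), so J'(-1) = -7200.
Gradient descent moves in the -J' direction, i.e. x is increasing.
The nearest critical point in that direction is x = 0, where J'' = 5760 > 0 (a local minimum). The iterate converges there.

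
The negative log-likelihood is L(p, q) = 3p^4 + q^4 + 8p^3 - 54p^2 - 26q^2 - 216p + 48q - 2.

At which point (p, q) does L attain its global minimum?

L(p,q) separates as A(p) + B(q) − 2, so its minimum is min A + min B − 2.
A'(p) = 12(p - 3)(p + 2)(p + 3) vanishes at p ∈ {-3, -2, 3}; B'(q) = 4(q - 3)(q - 1)(q + 4) vanishes at q ∈ {-4, 1, 3}.
Local minima of A (where A''>0): A(-3)=189, A(3)=-675. Local minima of B: B(-4)=-352, B(3)=-9.
So the global minimum of L is A(3) + B(-4) − 2 = -675 − 352 − 2 = -1029, attained at (3, -4).

(3, -4)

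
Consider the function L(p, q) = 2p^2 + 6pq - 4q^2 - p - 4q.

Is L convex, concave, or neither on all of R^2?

neither

L is quadratic, so its Hessian is the constant matrix H = [[4, 6], [6, -8]].
det(H) = -68, tr(H) = -4.
det(H) < 0, so H is indefinite: neither convex nor concave.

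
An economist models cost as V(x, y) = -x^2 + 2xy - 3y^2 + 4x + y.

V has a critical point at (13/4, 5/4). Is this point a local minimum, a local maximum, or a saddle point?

local maximum

The Hessian of V is constant: H = [[-2, 2], [2, -6]].
det(H) = (-2)·(-6) − 2² = 8.
det(H) > 0 and tr(H) = -8 < 0, so H is negative definite and the point is a local maximum.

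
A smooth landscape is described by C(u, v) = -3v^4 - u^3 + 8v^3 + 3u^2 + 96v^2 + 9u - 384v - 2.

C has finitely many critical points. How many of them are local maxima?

2

C separates as a function of u plus a function of v, so ∇C=0 decouples.
∂C/∂u = -3(u - 3)(u + 1) = 0 at u ∈ {-1, 3}; ∂C/∂v = -12(v - 4)(v - 2)(v + 4) = 0 at v ∈ {-4, 2, 4}.
The Hessian is diagonal: diag(C_uu, C_vv). Second derivatives: C_uu(-1)=12, C_uu(3)=-12; C_vv(-4)=-576, C_vv(2)=144, C_vv(4)=-192.
Local maxima occur where both diagonal entries negative: (3, -4), (3, 4). Count: 2.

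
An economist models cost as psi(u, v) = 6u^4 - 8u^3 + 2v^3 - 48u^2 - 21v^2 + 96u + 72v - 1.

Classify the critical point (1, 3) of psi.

local maximum

The mixed partial ∂²psi/∂u∂v is 0, so the Hessian at any point is diag(psi_uu, psi_vv) = diag(24(3u^2 - 2u - 4), 6(2v - 7)).
At (1, 3): H = diag(-72, -6).
Both eigenvalues are negative, so H is negative definite: a local maximum.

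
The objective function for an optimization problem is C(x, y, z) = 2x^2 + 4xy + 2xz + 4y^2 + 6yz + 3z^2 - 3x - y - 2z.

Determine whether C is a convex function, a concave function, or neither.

convex

C is quadratic, so its Hessian is the constant matrix H = [[4, 4, 2], [4, 8, 6], [2, 6, 6]].
Leading principal minors: 4, 16, 16.
All positive ⇒ H ≻ 0 ⇒ convex.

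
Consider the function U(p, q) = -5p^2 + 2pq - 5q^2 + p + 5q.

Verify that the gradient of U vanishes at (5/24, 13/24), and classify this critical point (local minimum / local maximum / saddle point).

local maximum

∇U = (-10p + 2q + 1, 2p - 10q + 5); substituting (5/24, 13/24) gives ∇U = (0, 0), so (5/24, 13/24) is indeed a critical point.
The Hessian of U is constant: H = [[-10, 2], [2, -10]].
det(H) = (-10)·(-10) − 2² = 96.
det(H) > 0 and tr(H) = -20 < 0, so H is negative definite and the point is a local maximum.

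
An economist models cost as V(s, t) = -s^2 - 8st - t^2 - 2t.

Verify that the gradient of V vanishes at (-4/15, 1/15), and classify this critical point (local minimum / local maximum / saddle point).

∇V = (-2s - 8t, -8s - 2t - 2); substituting (-4/15, 1/15) gives ∇V = (0, 0), so (-4/15, 1/15) is indeed a critical point.
The Hessian of V is constant: H = [[-2, -8], [-8, -2]].
det(H) = (-2)·(-2) − (-8)² = -60.
Since det(H) < 0, H is indefinite and the critical point is a saddle point.

saddle point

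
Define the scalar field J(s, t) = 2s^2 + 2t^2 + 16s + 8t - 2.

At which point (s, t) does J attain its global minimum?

(-4, -2)

J(s,t) separates as P(s) + Q(t) − 2, so its minimum is min P + min Q − 2.
P'(s) = 4s + 16 vanishes at s ∈ {-4}; Q'(t) = 4(t + 2) vanishes at t ∈ {-2}.
Local minima of P (where P''>0): P(-4)=-32. Local minima of Q: Q(-2)=-8.
So the global minimum of J is P(-4) + Q(-2) − 2 = -32 − 8 − 2 = -42, attained at (-4, -2).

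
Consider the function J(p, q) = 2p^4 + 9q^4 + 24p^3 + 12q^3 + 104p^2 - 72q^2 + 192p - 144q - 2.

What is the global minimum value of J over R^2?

J(p,q) separates as A(p) + B(q) − 2, so its minimum is min A + min B − 2.
A'(p) = 8(p + 2)(p + 3)(p + 4) vanishes at p ∈ {-4, -3, -2}; B'(q) = 36(q - 2)(q + 1)(q + 2) vanishes at q ∈ {-2, -1, 2}.
Local minima of A (where A''>0): A(-4)=-128, A(-2)=-128. Local minima of B: B(-2)=48, B(2)=-336.
So the global minimum of J is A(-4) + B(2) − 2 = -128 − 336 − 2 = -466, attained at (-4, 2).

-466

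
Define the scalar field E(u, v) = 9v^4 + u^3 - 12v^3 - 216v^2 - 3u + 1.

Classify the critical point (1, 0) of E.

The mixed partial ∂²E/∂u∂v is 0, so the Hessian at any point is diag(E_uu, E_vv) = diag(6u, 36(3v^2 - 2v - 12)).
At (1, 0): H = diag(6, -432).
The eigenvalues have opposite signs, so H is indefinite: a saddle point.

saddle point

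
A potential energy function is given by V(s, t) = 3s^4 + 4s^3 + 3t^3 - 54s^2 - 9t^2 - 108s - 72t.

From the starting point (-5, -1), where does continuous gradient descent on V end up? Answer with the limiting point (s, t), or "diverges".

(-3, 4)

V is separable, so gradient descent decouples: s follows -∂V/∂s, t follows -∂V/∂t.
∂V/∂s = 12(s - 3)(s + 1)(s + 3); at s=-5 this is -768, so s increases.
∂V/∂t = 9(t - 4)(t + 2); at t=-1 this is -45, so t increases.
s converges to its nearest critical value -3 (a local min of the s-part); t converges to 4. The iterate converges to (-3, 4).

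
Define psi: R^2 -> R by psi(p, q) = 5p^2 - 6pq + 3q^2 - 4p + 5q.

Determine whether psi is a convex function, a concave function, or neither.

convex

psi is quadratic, so its Hessian is the constant matrix H = [[10, -6], [-6, 6]].
det(H) = 24, tr(H) = 16.
det(H) > 0 and tr(H) > 0, so H is positive definite everywhere: convex.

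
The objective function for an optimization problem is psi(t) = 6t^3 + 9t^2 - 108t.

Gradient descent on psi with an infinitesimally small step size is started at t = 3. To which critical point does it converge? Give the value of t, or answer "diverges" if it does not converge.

psi'(t) = 18(t - 2)(t + 3), so psi'(3) = 108.
Gradient descent moves in the -psi' direction, i.e. t is decreasing.
The nearest critical point in that direction is t = 2, where psi'' = 90 > 0 (a local minimum). The iterate converges there.

2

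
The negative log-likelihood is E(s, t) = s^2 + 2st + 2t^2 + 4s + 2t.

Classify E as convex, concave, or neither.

convex

E is quadratic, so its Hessian is the constant matrix H = [[2, 2], [2, 4]].
det(H) = 4, tr(H) = 6.
det(H) > 0 and tr(H) > 0, so H is positive definite everywhere: convex.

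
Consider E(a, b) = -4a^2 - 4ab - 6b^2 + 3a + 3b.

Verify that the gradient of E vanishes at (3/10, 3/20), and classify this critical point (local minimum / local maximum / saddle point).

∇E = (-8a - 4b + 3, -4a - 12b + 3); substituting (3/10, 3/20) gives ∇E = (0, 0), so (3/10, 3/20) is indeed a critical point.
The Hessian of E is constant: H = [[-8, -4], [-4, -12]].
det(H) = (-8)·(-12) − (-4)² = 80.
det(H) > 0 and tr(H) = -20 < 0, so H is negative definite and the point is a local maximum.

local maximum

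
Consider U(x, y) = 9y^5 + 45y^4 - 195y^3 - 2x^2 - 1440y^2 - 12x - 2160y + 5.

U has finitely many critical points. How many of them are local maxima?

U separates as a function of x plus a function of y, so ∇U=0 decouples.
∂U/∂x = -4(x + 3) = 0 at x ∈ {-3}; ∂U/∂y = 45(y - 4)(y + 1)(y + 3)(y + 4) = 0 at y ∈ {-4, -3, -1, 4}.
The Hessian is diagonal: diag(U_xx, U_yy). Second derivatives: U_xx(-3)=-4; U_yy(-4)=-1080, U_yy(-3)=630, U_yy(-1)=-1350, U_yy(4)=12600.
Local maxima occur where both diagonal entries negative: (-3, -4), (-3, -1). Count: 2.

2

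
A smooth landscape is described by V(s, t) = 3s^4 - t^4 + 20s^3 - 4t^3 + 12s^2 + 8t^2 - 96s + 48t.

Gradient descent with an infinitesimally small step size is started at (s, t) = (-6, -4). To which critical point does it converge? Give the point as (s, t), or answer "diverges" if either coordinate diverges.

V is separable, so gradient descent decouples: s follows -∂V/∂s, t follows -∂V/∂t.
∂V/∂s = 12(s - 1)(s + 2)(s + 4); at s=-6 this is -672, so s increases.
∂V/∂t = -4(t - 2)(t + 2)(t + 3); at t=-4 this is 48, so t decreases.
The t-coordinate has no critical point in that direction and runs off to infinity.

diverges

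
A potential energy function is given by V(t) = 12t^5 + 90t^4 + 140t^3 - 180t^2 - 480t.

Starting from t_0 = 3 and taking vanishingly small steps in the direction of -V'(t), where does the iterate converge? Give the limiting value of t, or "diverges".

1

V'(t) = 60(t - 1)(t + 1)(t + 2)(t + 4), so V'(3) = 16800.
Gradient descent moves in the -V' direction, i.e. t is decreasing.
The nearest critical point in that direction is t = 1, where V'' = 1800 > 0 (a local minimum). The iterate converges there.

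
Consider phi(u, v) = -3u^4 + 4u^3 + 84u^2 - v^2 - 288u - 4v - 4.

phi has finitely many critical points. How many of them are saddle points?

phi separates as a function of u plus a function of v, so ∇phi=0 decouples.
∂phi/∂u = -12(u - 3)(u - 2)(u + 4) = 0 at u ∈ {-4, 2, 3}; ∂phi/∂v = -2(v + 2) = 0 at v ∈ {-2}.
The Hessian is diagonal: diag(phi_uu, phi_vv). Second derivatives: phi_uu(-4)=-504, phi_uu(2)=72, phi_uu(3)=-84; phi_vv(-2)=-2.
Saddle points occur where the two diagonal entries have opposite signs: (2, -2). Count: 1.

1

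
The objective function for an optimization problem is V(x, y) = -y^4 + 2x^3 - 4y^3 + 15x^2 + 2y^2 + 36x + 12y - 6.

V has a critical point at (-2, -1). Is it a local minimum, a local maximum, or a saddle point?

local minimum

The mixed partial ∂²V/∂x∂y is 0, so the Hessian at any point is diag(V_xx, V_yy) = diag(6(2x + 5), 4(-3y^2 - 6y + 1)).
At (-2, -1): H = diag(6, 16).
Both eigenvalues are positive, so H is positive definite: a local minimum.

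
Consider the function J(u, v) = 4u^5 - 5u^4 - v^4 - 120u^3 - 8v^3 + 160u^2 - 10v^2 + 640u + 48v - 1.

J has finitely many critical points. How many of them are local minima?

2

J separates as a function of u plus a function of v, so ∇J=0 decouples.
∂J/∂u = 20(u - 4)(u - 2)(u + 1)(u + 4) = 0 at u ∈ {-4, -1, 2, 4}; ∂J/∂v = -4(v - 1)(v + 3)(v + 4) = 0 at v ∈ {-4, -3, 1}.
The Hessian is diagonal: diag(J_uu, J_vv). Second derivatives: J_uu(-4)=-2880, J_uu(-1)=900, J_uu(2)=-720, J_uu(4)=1600; J_vv(-4)=-20, J_vv(-3)=16, J_vv(1)=-80.
Local minima occur where both diagonal entries positive: (-1, -3), (4, -3). Count: 2.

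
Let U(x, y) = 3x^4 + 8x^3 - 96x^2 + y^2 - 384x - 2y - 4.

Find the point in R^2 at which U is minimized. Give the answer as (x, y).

U(x,y) separates as P(x) + Q(y) − 4, so its minimum is min P + min Q − 4.
P'(x) = 12(x - 4)(x + 2)(x + 4) vanishes at x ∈ {-4, -2, 4}; Q'(y) = 2y - 2 vanishes at y ∈ {1}.
Local minima of P (where P''>0): P(-4)=256, P(4)=-1792. Local minima of Q: Q(1)=-1.
So the global minimum of U is P(4) + Q(1) − 4 = -1792 − 1 − 4 = -1797, attained at (4, 1).

(4, 1)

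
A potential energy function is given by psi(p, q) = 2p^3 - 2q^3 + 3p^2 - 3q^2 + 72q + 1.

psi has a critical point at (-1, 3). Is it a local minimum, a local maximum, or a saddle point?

The mixed partial ∂²psi/∂p∂q is 0, so the Hessian at any point is diag(psi_pp, psi_qq) = diag(6(2p + 1), -6(2q + 1)).
At (-1, 3): H = diag(-6, -42).
Both eigenvalues are negative, so H is negative definite: a local maximum.

local maximum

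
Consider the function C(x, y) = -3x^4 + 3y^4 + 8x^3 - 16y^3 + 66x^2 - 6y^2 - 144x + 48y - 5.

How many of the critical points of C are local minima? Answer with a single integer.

2

C separates as a function of x plus a function of y, so ∇C=0 decouples.
∂C/∂x = -12(x - 4)(x - 1)(x + 3) = 0 at x ∈ {-3, 1, 4}; ∂C/∂y = 12(y - 4)(y - 1)(y + 1) = 0 at y ∈ {-1, 1, 4}.
The Hessian is diagonal: diag(C_xx, C_yy). Second derivatives: C_xx(-3)=-336, C_xx(1)=144, C_xx(4)=-252; C_yy(-1)=120, C_yy(1)=-72, C_yy(4)=180.
Local minima occur where both diagonal entries positive: (1, -1), (1, 4). Count: 2.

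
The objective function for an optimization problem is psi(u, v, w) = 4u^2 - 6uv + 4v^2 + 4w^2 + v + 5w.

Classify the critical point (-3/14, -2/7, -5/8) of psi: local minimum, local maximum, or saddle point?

The Hessian is constant: H = [[8, -6, 0], [-6, 8, 0], [0, 0, 8]].
Leading principal minors: Δ₁ = 8, Δ₂ = 28, Δ₃ = 224.
All leading minors are positive, so H is positive definite: a local minimum.

local minimum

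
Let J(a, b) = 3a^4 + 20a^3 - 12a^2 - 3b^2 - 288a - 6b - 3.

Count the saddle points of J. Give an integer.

J separates as a function of a plus a function of b, so ∇J=0 decouples.
∂J/∂a = 12(a - 2)(a + 3)(a + 4) = 0 at a ∈ {-4, -3, 2}; ∂J/∂b = -6(b + 1) = 0 at b ∈ {-1}.
The Hessian is diagonal: diag(J_aa, J_bb). Second derivatives: J_aa(-4)=72, J_aa(-3)=-60, J_aa(2)=360; J_bb(-1)=-6.
Saddle points occur where the two diagonal entries have opposite signs: (-4, -1), (2, -1). Count: 2.

2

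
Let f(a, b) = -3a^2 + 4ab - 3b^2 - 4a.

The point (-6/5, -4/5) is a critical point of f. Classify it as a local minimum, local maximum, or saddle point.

local maximum

The Hessian of f is constant: H = [[-6, 4], [4, -6]].
det(H) = (-6)·(-6) − 4² = 20.
det(H) > 0 and tr(H) = -12 < 0, so H is negative definite and the point is a local maximum.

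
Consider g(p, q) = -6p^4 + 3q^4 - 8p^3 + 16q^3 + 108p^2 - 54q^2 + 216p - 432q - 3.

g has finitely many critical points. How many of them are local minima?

2

g separates as a function of p plus a function of q, so ∇g=0 decouples.
∂g/∂p = -24(p - 3)(p + 1)(p + 3) = 0 at p ∈ {-3, -1, 3}; ∂g/∂q = 12(q - 3)(q + 3)(q + 4) = 0 at q ∈ {-4, -3, 3}.
The Hessian is diagonal: diag(g_pp, g_qq). Second derivatives: g_pp(-3)=-288, g_pp(-1)=192, g_pp(3)=-576; g_qq(-4)=84, g_qq(-3)=-72, g_qq(3)=504.
Local minima occur where both diagonal entries positive: (-1, -4), (-1, 3). Count: 2.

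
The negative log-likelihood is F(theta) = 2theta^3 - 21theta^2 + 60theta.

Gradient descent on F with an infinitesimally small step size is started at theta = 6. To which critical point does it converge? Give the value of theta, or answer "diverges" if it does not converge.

5

F'(theta) = 6(theta - 5)(theta - 2), so F'(6) = 24.
Gradient descent moves in the -F' direction, i.e. theta is decreasing.
The nearest critical point in that direction is theta = 5, where F'' = 18 > 0 (a local minimum). The iterate converges there.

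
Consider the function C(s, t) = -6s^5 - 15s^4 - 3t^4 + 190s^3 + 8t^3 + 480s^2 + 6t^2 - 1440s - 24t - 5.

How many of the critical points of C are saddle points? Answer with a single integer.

C separates as a function of s plus a function of t, so ∇C=0 decouples.
∂C/∂s = -30(s - 4)(s - 1)(s + 3)(s + 4) = 0 at s ∈ {-4, -3, 1, 4}; ∂C/∂t = -12(t - 2)(t - 1)(t + 1) = 0 at t ∈ {-1, 1, 2}.
The Hessian is diagonal: diag(C_ss, C_tt). Second derivatives: C_ss(-4)=1200, C_ss(-3)=-840, C_ss(1)=1800, C_ss(4)=-5040; C_tt(-1)=-72, C_tt(1)=24, C_tt(2)=-36.
Saddle points occur where the two diagonal entries have opposite signs: (-4, -1), (-4, 2), (-3, 1), (1, -1), (1, 2), (4, 1). Count: 6.

6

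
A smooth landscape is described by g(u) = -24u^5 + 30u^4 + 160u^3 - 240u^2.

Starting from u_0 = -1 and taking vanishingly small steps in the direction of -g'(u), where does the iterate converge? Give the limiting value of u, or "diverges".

-2

g'(u) = -120u(u - 2)(u - 1)(u + 2), so g'(-1) = 720.
Gradient descent moves in the -g' direction, i.e. u is decreasing.
The nearest critical point in that direction is u = -2, where g'' = 2880 > 0 (a local minimum). The iterate converges there.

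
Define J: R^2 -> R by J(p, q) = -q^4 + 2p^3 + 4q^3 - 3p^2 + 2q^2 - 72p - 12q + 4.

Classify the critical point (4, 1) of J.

The mixed partial ∂²J/∂p∂q is 0, so the Hessian at any point is diag(J_pp, J_qq) = diag(6(2p - 1), 4(-3q^2 + 6q + 1)).
At (4, 1): H = diag(42, 16).
Both eigenvalues are positive, so H is positive definite: a local minimum.

local minimum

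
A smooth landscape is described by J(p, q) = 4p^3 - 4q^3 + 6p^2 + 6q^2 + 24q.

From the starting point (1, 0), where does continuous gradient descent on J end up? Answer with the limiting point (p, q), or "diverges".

J is separable, so gradient descent decouples: p follows -∂J/∂p, q follows -∂J/∂q.
∂J/∂p = 12p(p + 1); at p=1 this is 24, so p decreases.
∂J/∂q = -12(q - 2)(q + 1); at q=0 this is 24, so q decreases.
p converges to its nearest critical value 0 (a local min of the p-part); q converges to -1. The iterate converges to (0, -1).

(0, -1)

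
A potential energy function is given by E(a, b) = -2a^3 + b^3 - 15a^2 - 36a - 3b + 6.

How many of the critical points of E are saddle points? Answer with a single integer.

E separates as a function of a plus a function of b, so ∇E=0 decouples.
∂E/∂a = -6(a + 2)(a + 3) = 0 at a ∈ {-3, -2}; ∂E/∂b = 3(b - 1)(b + 1) = 0 at b ∈ {-1, 1}.
The Hessian is diagonal: diag(E_aa, E_bb). Second derivatives: E_aa(-3)=6, E_aa(-2)=-6; E_bb(-1)=-6, E_bb(1)=6.
Saddle points occur where the two diagonal entries have opposite signs: (-3, -1), (-2, 1). Count: 2.

2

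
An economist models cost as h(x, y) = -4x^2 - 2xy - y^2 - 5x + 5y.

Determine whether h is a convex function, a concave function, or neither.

h is quadratic, so its Hessian is the constant matrix H = [[-8, -2], [-2, -2]].
det(H) = 12, tr(H) = -10.
det(H) > 0 and tr(H) < 0, so H is negative definite everywhere: concave.

concave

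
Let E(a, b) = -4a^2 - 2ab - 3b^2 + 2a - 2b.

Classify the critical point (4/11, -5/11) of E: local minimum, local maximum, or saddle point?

The Hessian of E is constant: H = [[-8, -2], [-2, -6]].
det(H) = (-8)·(-6) − (-2)² = 44.
det(H) > 0 and tr(H) = -14 < 0, so H is negative definite and the point is a local maximum.

local maximum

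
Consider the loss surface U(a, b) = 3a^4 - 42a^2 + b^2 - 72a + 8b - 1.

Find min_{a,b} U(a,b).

-368

U(a,b) separates as P(a) + Q(b) − 1, so its minimum is min P + min Q − 1.
P'(a) = 12(a - 3)(a + 1)(a + 2) vanishes at a ∈ {-2, -1, 3}; Q'(b) = 2b + 8 vanishes at b ∈ {-4}.
Local minima of P (where P''>0): P(-2)=24, P(3)=-351. Local minima of Q: Q(-4)=-16.
So the global minimum of U is P(3) + Q(-4) − 1 = -351 − 16 − 1 = -368, attained at (3, -4).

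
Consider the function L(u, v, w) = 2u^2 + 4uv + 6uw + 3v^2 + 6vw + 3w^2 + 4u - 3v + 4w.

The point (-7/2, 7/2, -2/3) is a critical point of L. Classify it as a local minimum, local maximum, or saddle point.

saddle point

The Hessian is constant: H = [[4, 4, 6], [4, 6, 6], [6, 6, 6]].
Leading principal minors: Δ₁ = 4, Δ₂ = 8, Δ₃ = -24.
The minors fit neither the all-positive nor the alternating-sign pattern, so H is indefinite: a saddle point.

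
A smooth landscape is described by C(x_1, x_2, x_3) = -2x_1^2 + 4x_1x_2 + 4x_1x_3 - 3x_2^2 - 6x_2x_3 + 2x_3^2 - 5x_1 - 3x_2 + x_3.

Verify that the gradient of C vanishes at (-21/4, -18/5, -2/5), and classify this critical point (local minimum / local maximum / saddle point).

∇C = (-4x_1 + 4x_2 + 4x_3 - 5, 4x_1 - 6x_2 - 6x_3 - 3, 4x_1 - 6x_2 + 4x_3 + 1); substituting (-21/4, -18/5, -2/5) gives ∇C = (0, 0, 0), so (-21/4, -18/5, -2/5) is indeed a critical point.
The Hessian is constant: H = [[-4, 4, 4], [4, -6, -6], [4, -6, 4]].
Leading principal minors: Δ₁ = -4, Δ₂ = 8, Δ₃ = 80.
The minors fit neither the all-positive nor the alternating-sign pattern, so H is indefinite: a saddle point.

saddle point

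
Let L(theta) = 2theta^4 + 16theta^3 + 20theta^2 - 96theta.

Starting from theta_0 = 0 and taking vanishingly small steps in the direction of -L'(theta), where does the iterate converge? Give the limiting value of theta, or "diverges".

1

L'(theta) = 8(theta - 1)(theta + 3)(theta + 4), so L'(0) = -96.
Gradient descent moves in the -L' direction, i.e. theta is increasing.
The nearest critical point in that direction is theta = 1, where L'' = 160 > 0 (a local minimum). The iterate converges there.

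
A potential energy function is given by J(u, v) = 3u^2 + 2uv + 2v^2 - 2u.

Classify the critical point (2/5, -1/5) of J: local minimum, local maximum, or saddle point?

local minimum

The Hessian of J is constant: H = [[6, 2], [2, 4]].
det(H) = 6·4 − 2² = 20.
det(H) > 0 and tr(H) = 10 > 0, so H is positive definite and the point is a local minimum.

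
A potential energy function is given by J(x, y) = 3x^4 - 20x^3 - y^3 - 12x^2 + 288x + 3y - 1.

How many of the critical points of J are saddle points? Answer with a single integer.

J separates as a function of x plus a function of y, so ∇J=0 decouples.
∂J/∂x = 12(x - 4)(x - 3)(x + 2) = 0 at x ∈ {-2, 3, 4}; ∂J/∂y = -3(y - 1)(y + 1) = 0 at y ∈ {-1, 1}.
The Hessian is diagonal: diag(J_xx, J_yy). Second derivatives: J_xx(-2)=360, J_xx(3)=-60, J_xx(4)=72; J_yy(-1)=6, J_yy(1)=-6.
Saddle points occur where the two diagonal entries have opposite signs: (-2, 1), (3, -1), (4, 1). Count: 3.

3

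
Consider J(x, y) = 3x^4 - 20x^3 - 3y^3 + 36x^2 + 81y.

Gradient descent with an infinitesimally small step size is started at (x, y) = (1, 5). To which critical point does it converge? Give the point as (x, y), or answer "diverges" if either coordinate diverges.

J is separable, so gradient descent decouples: x follows -∂J/∂x, y follows -∂J/∂y.
∂J/∂x = 12x(x - 3)(x - 2); at x=1 this is 24, so x decreases.
∂J/∂y = -9(y - 3)(y + 3); at y=5 this is -144, so y increases.
The y-coordinate has no critical point in that direction and runs off to infinity.

diverges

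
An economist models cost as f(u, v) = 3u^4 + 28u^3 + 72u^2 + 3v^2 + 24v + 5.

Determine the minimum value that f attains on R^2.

f(u,v) separates as P(u) + Q(v) + 5, so its minimum is min P + min Q + 5.
P'(u) = 12u(u + 3)(u + 4) vanishes at u ∈ {-4, -3, 0}; Q'(v) = 6v + 24 vanishes at v ∈ {-4}.
Local minima of P (where P''>0): P(-4)=128, P(0)=0. Local minima of Q: Q(-4)=-48.
So the global minimum of f is P(0) + Q(-4) + 5 = 0 − 48 + 5 = -43, attained at (0, -4).

-43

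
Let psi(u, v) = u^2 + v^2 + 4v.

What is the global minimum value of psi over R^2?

psi(u,v) separates as P(u) + Q(v), so its minimum is min P + min Q.
P'(u) = 2u vanishes at u ∈ {0}; Q'(v) = 2v + 4 vanishes at v ∈ {-2}.
Local minima of P (where P''>0): P(0)=0. Local minima of Q: Q(-2)=-4.
So the global minimum of psi is P(0) + Q(-2) = 0 − 4 = -4, attained at (0, -2).

-4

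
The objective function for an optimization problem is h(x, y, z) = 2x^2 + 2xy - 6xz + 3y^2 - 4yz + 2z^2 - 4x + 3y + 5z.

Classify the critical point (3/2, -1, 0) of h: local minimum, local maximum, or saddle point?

saddle point

The Hessian is constant: H = [[4, 2, -6], [2, 6, -4], [-6, -4, 4]].
Leading principal minors: Δ₁ = 4, Δ₂ = 20, Δ₃ = -104.
The minors fit neither the all-positive nor the alternating-sign pattern, so H is indefinite: a saddle point.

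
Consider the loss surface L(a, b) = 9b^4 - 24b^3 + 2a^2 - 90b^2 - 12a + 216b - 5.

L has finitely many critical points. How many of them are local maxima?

L separates as a function of a plus a function of b, so ∇L=0 decouples.
∂L/∂a = 4(a - 3) = 0 at a ∈ {3}; ∂L/∂b = 36(b - 3)(b - 1)(b + 2) = 0 at b ∈ {-2, 1, 3}.
The Hessian is diagonal: diag(L_aa, L_bb). Second derivatives: L_aa(3)=4; L_bb(-2)=540, L_bb(1)=-216, L_bb(3)=360.
Local maxima occur where both diagonal entries negative: none. Count: 0.

0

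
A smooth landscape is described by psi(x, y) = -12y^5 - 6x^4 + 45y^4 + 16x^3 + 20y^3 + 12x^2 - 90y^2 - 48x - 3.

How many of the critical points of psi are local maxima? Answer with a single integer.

4

psi separates as a function of x plus a function of y, so ∇psi=0 decouples.
∂psi/∂x = -24(x - 2)(x - 1)(x + 1) = 0 at x ∈ {-1, 1, 2}; ∂psi/∂y = -60y(y - 3)(y - 1)(y + 1) = 0 at y ∈ {-1, 0, 1, 3}.
The Hessian is diagonal: diag(psi_xx, psi_yy). Second derivatives: psi_xx(-1)=-144, psi_xx(1)=48, psi_xx(2)=-72; psi_yy(-1)=480, psi_yy(0)=-180, psi_yy(1)=240, psi_yy(3)=-1440.
Local maxima occur where both diagonal entries negative: (-1, 0), (-1, 3), (2, 0), (2, 3). Count: 4.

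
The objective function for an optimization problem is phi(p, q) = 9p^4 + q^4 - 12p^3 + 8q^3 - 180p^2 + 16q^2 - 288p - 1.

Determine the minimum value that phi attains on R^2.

phi(p,q) separates as A(p) + B(q) − 1, so its minimum is min A + min B − 1.
A'(p) = 36(p - 4)(p + 1)(p + 2) vanishes at p ∈ {-2, -1, 4}; B'(q) = 4q(q + 2)(q + 4) vanishes at q ∈ {-4, -2, 0}.
Local minima of A (where A''>0): A(-2)=96, A(4)=-2496. Local minima of B: B(-4)=0, B(0)=0.
So the global minimum of phi is A(4) + B(-4) − 1 = -2496 + 0 − 1 = -2497, attained at (4, -4).

-2497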